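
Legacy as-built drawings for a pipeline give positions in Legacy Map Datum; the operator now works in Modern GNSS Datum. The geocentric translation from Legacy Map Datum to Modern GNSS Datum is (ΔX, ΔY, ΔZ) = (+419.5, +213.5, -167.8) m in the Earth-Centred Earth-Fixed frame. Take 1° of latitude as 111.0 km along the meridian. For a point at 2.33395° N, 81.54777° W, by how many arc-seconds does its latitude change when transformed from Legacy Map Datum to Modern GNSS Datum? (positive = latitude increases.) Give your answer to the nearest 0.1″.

Δφ = -5.2″

sin φ = 0.040724, cos φ = 0.999170, sin λ = -0.989139, cos λ = 0.146985.
North component: ΔN = −sin φ cos λ·ΔX − sin φ sin λ·ΔY + cos φ·ΔZ = −(0.040724)(0.146985)(419.5) − (0.040724)(-0.989139)(213.5) + (0.999170)(-167.8) = -161.57 m.
1° of latitude spans 111000 m, so Δφ = -161.57 / 111000 × 3600 = -5.240″.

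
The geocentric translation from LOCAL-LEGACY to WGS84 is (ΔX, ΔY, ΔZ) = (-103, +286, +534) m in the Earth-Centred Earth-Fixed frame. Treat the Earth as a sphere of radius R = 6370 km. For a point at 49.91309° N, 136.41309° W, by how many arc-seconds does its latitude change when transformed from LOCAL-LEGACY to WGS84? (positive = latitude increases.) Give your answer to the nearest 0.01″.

Δφ = 14.17″

sin φ = 0.765069, cos φ = 0.643949, sin λ = -0.689454, cos λ = -0.724329.
North component: ΔN = −sin φ cos λ·ΔX − sin φ sin λ·ΔY + cos φ·ΔZ = −(0.765069)(-0.724329)(-103) − (0.765069)(-0.689454)(286) + (0.643949)(534) = 437.65 m.
1° of latitude spans πR/180 = 111177 m, so Δφ = 437.65 / 111177 × 3600 = 14.171″.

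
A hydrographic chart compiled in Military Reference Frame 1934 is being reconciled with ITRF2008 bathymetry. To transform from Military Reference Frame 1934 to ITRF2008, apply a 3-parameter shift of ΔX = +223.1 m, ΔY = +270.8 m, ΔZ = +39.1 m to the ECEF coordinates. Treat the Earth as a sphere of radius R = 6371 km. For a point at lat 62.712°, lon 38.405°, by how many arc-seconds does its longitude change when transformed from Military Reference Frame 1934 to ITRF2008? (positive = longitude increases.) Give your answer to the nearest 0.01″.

sin φ = 0.888713, cos φ = 0.458463, sin λ = 0.621216, cos λ = 0.783639.
East component: ΔE = −sin λ·ΔX + cos λ·ΔY = −(0.621216)(223.1) + (0.783639)(270.8) = 73.62 m.
1° of latitude spans πR/180 = 111195 m; at latitude φ, 1° of longitude spans that × cos φ = 50978.8 m, so Δλ = 73.62 / 50978.8 × 3600 = 5.199″.

Δλ = 5.20″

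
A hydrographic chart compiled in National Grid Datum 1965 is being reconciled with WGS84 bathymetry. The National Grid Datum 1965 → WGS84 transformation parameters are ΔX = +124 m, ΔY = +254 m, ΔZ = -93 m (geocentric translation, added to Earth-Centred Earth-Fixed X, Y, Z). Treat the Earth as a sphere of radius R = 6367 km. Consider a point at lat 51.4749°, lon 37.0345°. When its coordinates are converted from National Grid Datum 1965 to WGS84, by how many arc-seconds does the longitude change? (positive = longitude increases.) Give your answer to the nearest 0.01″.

sin φ = 0.782335, cos φ = 0.622857, sin λ = 0.602296, cos λ = 0.798273.
East component: ΔE = −sin λ·ΔX + cos λ·ΔY = −(0.602296)(124) + (0.798273)(254) = 128.08 m.
1° of latitude spans πR/180 = 111125 m; at latitude φ, 1° of longitude spans that × cos φ = 69215.1 m, so Δλ = 128.08 / 69215.1 × 3600 = 6.661″.

Δλ = 6.66″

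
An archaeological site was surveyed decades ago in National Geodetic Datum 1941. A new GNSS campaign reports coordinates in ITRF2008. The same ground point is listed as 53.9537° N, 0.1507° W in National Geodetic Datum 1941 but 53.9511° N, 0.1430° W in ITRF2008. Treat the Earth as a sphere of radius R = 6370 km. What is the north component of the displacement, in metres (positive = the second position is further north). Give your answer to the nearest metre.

Δφ = 53.9511° − 53.9537° = -0.0026°; Δλ = -0.1430° − -0.1507° = +0.0077°.
1° along a meridian = πR/180 = 111177 m.
ΔN = Δφ × 111177 = -289.1 m; ΔE = Δλ × 111177 × cos(53.9537°) = +0.0077 × 111177 × 0.588439 = 503.7 m.

ΔN = -289 m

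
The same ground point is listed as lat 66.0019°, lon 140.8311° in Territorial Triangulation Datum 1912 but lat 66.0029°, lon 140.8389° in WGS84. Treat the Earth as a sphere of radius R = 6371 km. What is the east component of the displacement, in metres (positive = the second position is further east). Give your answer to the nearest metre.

ΔE = 353 m

Δφ = 66.0029° − 66.0019° = +0.0010°; Δλ = 140.8389° − 140.8311° = +0.0078°.
1° along a meridian = πR/180 = 111195 m.
ΔN = Δφ × 111195 = 111.2 m; ΔE = Δλ × 111195 × cos(66.0019°) = +0.0078 × 111195 × 0.406706 = 352.7 m.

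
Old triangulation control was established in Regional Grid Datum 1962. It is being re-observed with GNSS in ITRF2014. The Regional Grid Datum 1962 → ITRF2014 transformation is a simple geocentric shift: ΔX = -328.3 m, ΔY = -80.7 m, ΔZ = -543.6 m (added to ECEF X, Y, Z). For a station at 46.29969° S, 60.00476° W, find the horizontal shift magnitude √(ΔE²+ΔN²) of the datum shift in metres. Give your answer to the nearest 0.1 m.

The local east axis at (φ, λ) is (−sin λ, cos λ, 0), so ΔE = −sin(-60.00476°)·(-328.3) + cos(-60.00476°)·(-80.7) = -324.67 m.
The local north axis is (−sin φ cos λ, −sin φ sin λ, cos φ), giving ΔN = -118.657 + 50.529 − 375.566 = -443.69 m.
Horizontal magnitude = √(ΔE² + ΔN²) = √((-324.67)² + (-443.69)²) = 549.80 m.

549.8 m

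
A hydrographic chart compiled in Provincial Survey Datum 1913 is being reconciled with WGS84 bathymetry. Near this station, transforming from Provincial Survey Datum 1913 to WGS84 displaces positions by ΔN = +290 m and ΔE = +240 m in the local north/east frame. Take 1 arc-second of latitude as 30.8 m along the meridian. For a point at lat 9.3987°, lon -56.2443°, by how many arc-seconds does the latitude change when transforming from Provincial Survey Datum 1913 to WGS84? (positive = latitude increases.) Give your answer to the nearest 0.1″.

Δφ = 9.4″

1″ of latitude = 30.80 m, so Δφ = 290.0 / 30.80 = 9.416″.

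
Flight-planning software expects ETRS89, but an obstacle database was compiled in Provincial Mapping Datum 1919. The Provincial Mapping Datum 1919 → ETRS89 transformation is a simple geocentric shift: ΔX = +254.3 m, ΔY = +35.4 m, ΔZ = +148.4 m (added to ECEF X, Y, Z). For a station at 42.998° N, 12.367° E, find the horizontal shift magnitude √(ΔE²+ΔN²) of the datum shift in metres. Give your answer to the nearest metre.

The local east axis at (φ, λ) is (−sin λ, cos λ, 0), so ΔE = −sin(12.367°)·254.3 + cos(12.367°)·35.4 = -19.89 m.
The local north axis is (−sin φ cos λ, −sin φ sin λ, cos φ), giving ΔN = -169.401 − 5.171 + 108.536 = -66.04 m.
Horizontal magnitude = √(ΔE² + ΔN²) = √((-19.89)² + (-66.04)²) = 68.96 m.

69 m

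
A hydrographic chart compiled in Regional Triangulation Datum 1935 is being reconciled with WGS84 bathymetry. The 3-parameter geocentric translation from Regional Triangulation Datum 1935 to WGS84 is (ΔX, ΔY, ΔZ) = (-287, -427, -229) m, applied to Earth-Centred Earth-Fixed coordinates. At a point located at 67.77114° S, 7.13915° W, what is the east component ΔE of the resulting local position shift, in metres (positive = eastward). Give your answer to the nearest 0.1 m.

The local east axis at (φ, λ) is (−sin λ, cos λ, 0), so ΔE = −sin(-7.13915°)·(-287) + cos(-7.13915°)·(-427) = -459.36 m.

ΔE = -459.4 m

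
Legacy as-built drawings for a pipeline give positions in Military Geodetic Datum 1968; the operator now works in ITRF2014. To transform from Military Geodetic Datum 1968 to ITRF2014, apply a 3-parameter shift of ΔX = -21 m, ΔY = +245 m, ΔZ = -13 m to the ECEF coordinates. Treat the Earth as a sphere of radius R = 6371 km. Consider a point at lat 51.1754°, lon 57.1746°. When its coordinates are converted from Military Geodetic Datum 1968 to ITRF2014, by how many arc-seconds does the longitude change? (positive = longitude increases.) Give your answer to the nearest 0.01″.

Δλ = 7.77″

sin φ = 0.779069, cos φ = 0.626938, sin λ = 0.840326, cos λ = 0.542081.
East component: ΔE = −sin λ·ΔX + cos λ·ΔY = −(0.840326)(-21) + (0.542081)(245) = 150.46 m.
1° of latitude spans πR/180 = 111195 m; at latitude φ, 1° of longitude spans that × cos φ = 69712.4 m, so Δλ = 150.46 / 69712.4 × 3600 = 7.770″.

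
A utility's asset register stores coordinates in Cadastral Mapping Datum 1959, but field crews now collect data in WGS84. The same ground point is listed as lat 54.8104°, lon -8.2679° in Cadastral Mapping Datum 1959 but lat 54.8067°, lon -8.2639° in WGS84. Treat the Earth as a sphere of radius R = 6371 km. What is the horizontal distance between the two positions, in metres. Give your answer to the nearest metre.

485 m

Δφ = 54.8067° − 54.8104° = -0.0037°; Δλ = -8.2639° − -8.2679° = +0.0040°.
1° along a meridian = πR/180 = 111195 m.
ΔN = Δφ × 111195 = -411.4 m; ΔE = Δλ × 111195 × cos(54.8104°) = +0.0040 × 111195 × 0.576284 = 256.3 m.
Distance = √(ΔE² + ΔN²) = √(256.3² + (-411.4)²) = 484.7 m.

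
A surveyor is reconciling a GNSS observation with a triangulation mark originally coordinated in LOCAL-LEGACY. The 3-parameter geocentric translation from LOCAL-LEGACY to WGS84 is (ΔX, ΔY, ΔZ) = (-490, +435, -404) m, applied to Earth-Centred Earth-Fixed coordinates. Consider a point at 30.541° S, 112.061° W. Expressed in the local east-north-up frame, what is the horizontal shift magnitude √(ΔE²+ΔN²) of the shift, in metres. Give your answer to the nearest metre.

The local east axis at (φ, λ) is (−sin λ, cos λ, 0), so ΔE = −sin(-112.061°)·(-490) + cos(-112.061°)·435 = -617.51 m.
The local north axis is (−sin φ cos λ, −sin φ sin λ, cos φ), giving ΔN = 93.521 − 204.863 − 347.951 = -459.29 m.
Horizontal magnitude = √(ΔE² + ΔN²) = √((-617.51)² + (-459.29)²) = 769.59 m.

770 m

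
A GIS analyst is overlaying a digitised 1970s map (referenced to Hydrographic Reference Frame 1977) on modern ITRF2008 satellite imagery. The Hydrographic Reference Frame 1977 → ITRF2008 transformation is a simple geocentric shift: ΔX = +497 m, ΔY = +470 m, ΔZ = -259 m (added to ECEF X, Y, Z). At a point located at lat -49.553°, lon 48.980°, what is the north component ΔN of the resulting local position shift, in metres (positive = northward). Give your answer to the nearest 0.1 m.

The local north axis is (−sin φ cos λ, −sin φ sin λ, cos φ), giving ΔN = 248.234 + 269.857 − 168.025 = 350.07 m.

ΔN = 350.1 m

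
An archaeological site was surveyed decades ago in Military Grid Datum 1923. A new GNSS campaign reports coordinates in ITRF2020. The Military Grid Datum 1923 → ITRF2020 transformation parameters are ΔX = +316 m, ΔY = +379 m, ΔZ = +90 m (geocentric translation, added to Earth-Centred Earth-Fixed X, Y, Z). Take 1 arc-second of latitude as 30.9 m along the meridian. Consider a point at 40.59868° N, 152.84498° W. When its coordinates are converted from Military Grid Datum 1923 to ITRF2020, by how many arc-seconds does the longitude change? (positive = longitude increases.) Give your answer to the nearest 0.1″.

Δλ = -8.2″

sin φ = 0.650757, cos φ = 0.759286, sin λ = -0.456400, cos λ = -0.889775.
East component: ΔE = −sin λ·ΔX + cos λ·ΔY = −(-0.456400)(316) + (-0.889775)(379) = -193.00 m.
1° of latitude spans 3600 × 30.90 = 111240 m; at latitude φ, 1° of longitude spans that × cos φ = 84463.0 m, so Δλ = -193.00 / 84463.0 × 3600 = -8.226″.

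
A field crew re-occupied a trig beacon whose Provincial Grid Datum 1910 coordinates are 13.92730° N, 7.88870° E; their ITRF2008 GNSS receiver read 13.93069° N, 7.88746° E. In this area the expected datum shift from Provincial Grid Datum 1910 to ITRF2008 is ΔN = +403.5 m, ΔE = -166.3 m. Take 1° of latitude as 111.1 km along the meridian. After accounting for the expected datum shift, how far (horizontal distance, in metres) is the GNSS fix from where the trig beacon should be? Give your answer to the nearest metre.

42 m

Observed coordinate differences: Δφ = +0.00339°, Δλ = -0.00124°.
Converting to metres (1° lat = 111100 m, cos φ = 0.970602): observed ΔN = 376.6 m, observed ΔE = -133.7 m.
Subtracting the expected shift leaves a residual of 376.6 − (403.5) = -26.9 m north and -133.7 − (-166.3) = 32.6 m east.
Residual distance = √((-26.9)² + 32.6²) = 42.2 m.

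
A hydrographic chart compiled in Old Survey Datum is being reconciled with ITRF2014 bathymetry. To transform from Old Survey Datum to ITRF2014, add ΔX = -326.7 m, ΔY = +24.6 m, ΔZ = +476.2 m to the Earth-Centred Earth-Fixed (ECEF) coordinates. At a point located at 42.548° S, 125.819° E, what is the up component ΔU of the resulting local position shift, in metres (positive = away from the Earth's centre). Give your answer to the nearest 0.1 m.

ΔU = -166.5 m

At φ = -42.548°, λ = 125.819°: sin φ = -0.676208, cos φ = 0.736711, sin λ = 0.810870, cos λ = -0.585227.
ΔU = cos φ cos λ·ΔX + cos φ sin λ·ΔY + sin φ·ΔZ = (0.736711)(-0.585227)(-326.7) + (0.736711)(0.810870)(24.6) + (-0.676208)(476.2) = -166.46 m.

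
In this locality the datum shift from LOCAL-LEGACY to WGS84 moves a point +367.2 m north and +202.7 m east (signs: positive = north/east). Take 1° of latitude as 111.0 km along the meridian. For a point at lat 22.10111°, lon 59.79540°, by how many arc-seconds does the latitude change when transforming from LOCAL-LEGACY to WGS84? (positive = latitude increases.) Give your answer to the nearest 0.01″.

Δφ = 11.91″

1° of latitude = 111.0 km, so Δφ = 367.2 / 111000 = 0.0033081° = 11.909″.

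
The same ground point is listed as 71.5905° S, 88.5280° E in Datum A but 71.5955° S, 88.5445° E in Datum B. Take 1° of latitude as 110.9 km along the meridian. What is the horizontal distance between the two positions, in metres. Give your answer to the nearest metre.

801 m

Δφ = -71.5955° − -71.5905° = -0.0050°; Δλ = 88.5445° − 88.5280° = +0.0165°.
ΔN = Δφ × 110900 = -554.5 m; ΔE = Δλ × 110900 × cos(-71.5905°) = +0.0165 × 110900 × 0.315806 = 577.9 m.
Distance = √(ΔE² + ΔN²) = √(577.9² + (-554.5)²) = 800.9 m.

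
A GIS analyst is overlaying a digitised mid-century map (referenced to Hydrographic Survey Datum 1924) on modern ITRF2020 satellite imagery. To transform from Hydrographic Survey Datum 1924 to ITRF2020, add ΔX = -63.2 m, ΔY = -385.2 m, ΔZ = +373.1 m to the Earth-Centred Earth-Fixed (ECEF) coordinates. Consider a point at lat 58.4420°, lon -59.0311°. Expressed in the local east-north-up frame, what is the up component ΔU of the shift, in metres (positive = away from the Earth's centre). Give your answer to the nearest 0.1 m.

ΔU = 473.8 m

At φ = 58.4420°, λ = -59.0311°: sin φ = 0.852111, cos φ = 0.523361, sin λ = -0.857447, cos λ = 0.514573.
ΔU = cos φ cos λ·ΔX + cos φ sin λ·ΔY + sin φ·ΔZ = (0.523361)(0.514573)(-63.2) + (0.523361)(-0.857447)(-385.2) + (0.852111)(373.1) = 473.76 m.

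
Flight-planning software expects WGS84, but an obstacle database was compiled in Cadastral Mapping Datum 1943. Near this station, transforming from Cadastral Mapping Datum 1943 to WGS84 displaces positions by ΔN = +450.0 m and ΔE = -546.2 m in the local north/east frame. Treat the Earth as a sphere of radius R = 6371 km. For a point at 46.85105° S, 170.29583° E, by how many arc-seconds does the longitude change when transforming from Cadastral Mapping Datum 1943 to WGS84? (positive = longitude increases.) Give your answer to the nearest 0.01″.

Δλ = -25.86″

At latitude -46.85105°, cos φ = 0.683897.
One radian of longitude at latitude φ spans R cos φ, so Δλ = ΔE / (R cos φ) = -546.2 / (6371000 × 0.683897) = -1.2536e-04 rad = -25.857″.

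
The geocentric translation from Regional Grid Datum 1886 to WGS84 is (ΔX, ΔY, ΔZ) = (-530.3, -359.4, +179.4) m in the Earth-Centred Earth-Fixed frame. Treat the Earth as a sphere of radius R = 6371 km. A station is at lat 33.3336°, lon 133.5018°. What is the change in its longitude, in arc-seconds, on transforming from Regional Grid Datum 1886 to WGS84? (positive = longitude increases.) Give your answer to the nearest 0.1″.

sin φ = 0.549513, cos φ = 0.835485, sin λ = 0.725353, cos λ = -0.688377.
East component: ΔE = −sin λ·ΔX + cos λ·ΔY = −(0.725353)(-530.3) + (-0.688377)(-359.4) = 632.06 m.
1° of latitude spans πR/180 = 111195 m; at latitude φ, 1° of longitude spans that × cos φ = 92901.7 m, so Δλ = 632.06 / 92901.7 × 3600 = 24.493″.

Δλ = 24.5″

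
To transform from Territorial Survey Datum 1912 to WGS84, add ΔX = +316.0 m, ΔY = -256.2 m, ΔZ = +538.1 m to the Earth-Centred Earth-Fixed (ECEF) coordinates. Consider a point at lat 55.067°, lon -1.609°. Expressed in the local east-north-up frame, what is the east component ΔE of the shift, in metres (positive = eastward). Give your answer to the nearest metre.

ΔE = -247 m

At φ = 55.067°, λ = -1.609°: sin φ = 0.819822, cos φ = 0.572618, sin λ = -0.028079, cos λ = 0.999606.
ΔE = −sin λ·ΔX + cos λ·ΔY = −(-0.028079)·(316.0) + (0.999606)·(-256.2) = -247.23 m.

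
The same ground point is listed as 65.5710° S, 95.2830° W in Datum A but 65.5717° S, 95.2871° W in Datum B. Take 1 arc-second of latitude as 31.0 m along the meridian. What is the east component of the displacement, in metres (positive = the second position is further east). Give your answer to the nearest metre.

ΔE = -189 m

Δφ = -65.5717° − -65.5710° = -0.0007°; Δλ = -95.2871° − -95.2830° = -0.0041°.
1° of latitude = 3600 × 31.00 = 111600 m.
ΔN = Δφ × 111600 = -78.1 m; ΔE = Δλ × 111600 × cos(-65.5710°) = -0.0041 × 111600 × 0.413565 = -189.2 m.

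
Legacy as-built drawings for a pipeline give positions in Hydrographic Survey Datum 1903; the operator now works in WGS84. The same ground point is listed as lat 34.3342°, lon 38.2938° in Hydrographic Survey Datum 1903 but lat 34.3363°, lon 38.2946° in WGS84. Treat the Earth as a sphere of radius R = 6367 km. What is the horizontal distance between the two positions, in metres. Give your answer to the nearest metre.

Δφ = 34.3363° − 34.3342° = +0.0021°; Δλ = 38.2946° − 38.2938° = +0.0008°.
1° along a meridian = πR/180 = 111125 m.
ΔN = Δφ × 111125 = 233.4 m; ΔE = Δλ × 111125 × cos(34.3342°) = +0.0008 × 111125 × 0.825762 = 73.4 m.
Distance = √(ΔE² + ΔN²) = √(73.4² + 233.4²) = 244.6 m.

245 m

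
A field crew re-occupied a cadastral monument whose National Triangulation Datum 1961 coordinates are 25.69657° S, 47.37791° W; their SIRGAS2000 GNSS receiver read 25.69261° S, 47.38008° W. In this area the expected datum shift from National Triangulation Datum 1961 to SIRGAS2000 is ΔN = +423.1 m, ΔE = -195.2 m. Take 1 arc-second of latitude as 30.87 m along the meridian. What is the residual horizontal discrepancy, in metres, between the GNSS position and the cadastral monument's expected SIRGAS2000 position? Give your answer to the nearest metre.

Observed coordinate differences: Δφ = +0.00396°, Δλ = -0.00217°.
Converting to metres (1° lat = 111132 m, cos φ = 0.901103): observed ΔN = 440.1 m, observed ΔE = -217.3 m.
Subtracting the expected shift leaves a residual of 440.1 − (423.1) = 17.0 m north and -217.3 − (-195.2) = -22.1 m east.
Residual distance = √(17.0² + (-22.1)²) = 27.9 m.

28 m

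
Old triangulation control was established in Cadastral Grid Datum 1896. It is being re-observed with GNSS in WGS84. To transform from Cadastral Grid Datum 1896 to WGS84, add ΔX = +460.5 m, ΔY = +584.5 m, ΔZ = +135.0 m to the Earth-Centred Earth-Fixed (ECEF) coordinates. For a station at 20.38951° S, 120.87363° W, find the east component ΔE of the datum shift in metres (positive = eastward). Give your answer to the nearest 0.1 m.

ΔE = 95.3 m

The local east axis at (φ, λ) is (−sin λ, cos λ, 0), so ΔE = −sin(-120.87363°)·460.5 + cos(-120.87363°)·584.5 = 95.31 m.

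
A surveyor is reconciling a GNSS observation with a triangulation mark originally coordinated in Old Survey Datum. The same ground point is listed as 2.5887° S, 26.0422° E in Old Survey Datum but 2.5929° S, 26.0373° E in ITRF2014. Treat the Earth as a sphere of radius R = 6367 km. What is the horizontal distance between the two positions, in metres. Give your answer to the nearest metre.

717 m

Δφ = -2.5929° − -2.5887° = -0.0042°; Δλ = 26.0373° − 26.0422° = -0.0049°.
1° along a meridian = πR/180 = 111125 m.
ΔN = Δφ × 111125 = -466.7 m; ΔE = Δλ × 111125 × cos(-2.5887°) = -0.0049 × 111125 × 0.998979 = -544.0 m.
Distance = √(ΔE² + ΔN²) = √((-544.0)² + (-466.7)²) = 716.7 m.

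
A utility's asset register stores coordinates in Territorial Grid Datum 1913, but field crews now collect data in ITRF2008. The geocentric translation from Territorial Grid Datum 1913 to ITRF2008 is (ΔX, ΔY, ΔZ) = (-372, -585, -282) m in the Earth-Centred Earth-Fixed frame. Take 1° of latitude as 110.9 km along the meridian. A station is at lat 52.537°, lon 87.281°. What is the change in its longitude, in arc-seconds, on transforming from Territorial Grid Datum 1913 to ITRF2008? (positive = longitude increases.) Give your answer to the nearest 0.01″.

sin φ = 0.793746, cos φ = 0.608249, sin λ = 0.998874, cos λ = 0.047438.
East component: ΔE = −sin λ·ΔX + cos λ·ΔY = −(0.998874)(-372) + (0.047438)(-585) = 343.83 m.
1° of latitude spans 110900 m; at latitude φ, 1° of longitude spans that × cos φ = 67454.8 m, so Δλ = 343.83 / 67454.8 × 3600 = 18.350″.

Δλ = 18.35″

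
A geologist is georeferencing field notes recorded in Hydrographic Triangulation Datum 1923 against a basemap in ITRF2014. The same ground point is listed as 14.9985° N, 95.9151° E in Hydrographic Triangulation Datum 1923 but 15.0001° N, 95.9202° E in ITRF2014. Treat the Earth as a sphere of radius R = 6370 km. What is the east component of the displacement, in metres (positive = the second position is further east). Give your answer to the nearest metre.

ΔE = 548 m

Δφ = 15.0001° − 14.9985° = +0.0016°; Δλ = 95.9202° − 95.9151° = +0.0051°.
1° along a meridian = πR/180 = 111177 m.
ΔN = Δφ × 111177 = 177.9 m; ΔE = Δλ × 111177 × cos(14.9985°) = +0.0051 × 111177 × 0.965933 = 547.7 m.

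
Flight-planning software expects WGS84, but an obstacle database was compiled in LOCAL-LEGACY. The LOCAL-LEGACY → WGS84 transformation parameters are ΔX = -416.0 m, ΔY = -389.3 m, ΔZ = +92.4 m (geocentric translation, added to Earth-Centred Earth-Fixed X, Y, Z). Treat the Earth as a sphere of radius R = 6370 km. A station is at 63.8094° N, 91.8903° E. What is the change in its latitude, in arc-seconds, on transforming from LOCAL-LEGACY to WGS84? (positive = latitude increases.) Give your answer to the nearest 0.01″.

Δφ = 12.23″

sin φ = 0.897331, cos φ = 0.441359, sin λ = 0.999456, cos λ = -0.032986.
North component: ΔN = −sin φ cos λ·ΔX − sin φ sin λ·ΔY + cos φ·ΔZ = −(0.897331)(-0.032986)(-416.0) − (0.897331)(0.999456)(-389.3) + (0.441359)(92.4) = 377.61 m.
1° of latitude spans πR/180 = 111177 m, so Δφ = 377.61 / 111177 × 3600 = 12.227″.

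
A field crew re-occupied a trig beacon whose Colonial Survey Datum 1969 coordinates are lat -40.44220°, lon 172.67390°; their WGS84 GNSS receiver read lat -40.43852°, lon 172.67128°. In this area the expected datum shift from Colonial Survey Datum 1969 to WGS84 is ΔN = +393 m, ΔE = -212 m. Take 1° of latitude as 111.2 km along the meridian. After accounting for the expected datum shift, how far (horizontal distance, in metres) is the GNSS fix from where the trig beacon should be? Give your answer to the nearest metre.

Observed coordinate differences: Δφ = +0.00368°, Δλ = -0.00262°.
Converting to metres (1° lat = 111200 m, cos φ = 0.761061): observed ΔN = 409.2 m, observed ΔE = -221.7 m.
Subtracting the expected shift leaves a residual of 409.2 − (393) = 16.2 m north and -221.7 − (-212) = -9.7 m east.
Residual distance = √(16.2² + (-9.7)²) = 18.9 m.

19 m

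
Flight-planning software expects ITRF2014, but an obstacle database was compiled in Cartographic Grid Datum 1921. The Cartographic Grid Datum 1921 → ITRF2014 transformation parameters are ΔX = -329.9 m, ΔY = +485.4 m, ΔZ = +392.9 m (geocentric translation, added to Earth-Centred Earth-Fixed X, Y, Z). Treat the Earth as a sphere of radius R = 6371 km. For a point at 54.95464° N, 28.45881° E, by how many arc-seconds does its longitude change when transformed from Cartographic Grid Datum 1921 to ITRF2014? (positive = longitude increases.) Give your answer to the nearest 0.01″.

sin φ = 0.818698, cos φ = 0.574225, sin λ = 0.476527, cos λ = 0.879160.
East component: ΔE = −sin λ·ΔX + cos λ·ΔY = −(0.476527)(-329.9) + (0.879160)(485.4) = 583.95 m.
1° of latitude spans πR/180 = 111195 m; at latitude φ, 1° of longitude spans that × cos φ = 63850.9 m, so Δλ = 583.95 / 63850.9 × 3600 = 32.924″.

Δλ = 32.92″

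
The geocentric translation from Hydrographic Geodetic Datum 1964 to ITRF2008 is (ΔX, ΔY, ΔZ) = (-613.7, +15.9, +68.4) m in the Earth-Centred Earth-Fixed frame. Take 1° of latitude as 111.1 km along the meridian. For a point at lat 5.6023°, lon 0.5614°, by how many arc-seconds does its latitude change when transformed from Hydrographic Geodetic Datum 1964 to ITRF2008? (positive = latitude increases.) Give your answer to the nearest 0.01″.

sin φ = 0.097623, cos φ = 0.995223, sin λ = 0.009798, cos λ = 0.999952.
North component: ΔN = −sin φ cos λ·ΔX − sin φ sin λ·ΔY + cos φ·ΔZ = −(0.097623)(0.999952)(-613.7) − (0.097623)(0.009798)(15.9) + (0.995223)(68.4) = 127.97 m.
1° of latitude spans 111100 m, so Δφ = 127.97 / 111100 × 3600 = 4.147″.

Δφ = 4.15″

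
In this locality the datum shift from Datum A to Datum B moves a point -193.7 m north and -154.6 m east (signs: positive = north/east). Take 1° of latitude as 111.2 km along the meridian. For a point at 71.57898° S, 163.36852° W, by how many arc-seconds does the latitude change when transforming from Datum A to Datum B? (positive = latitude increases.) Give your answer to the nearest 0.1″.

Δφ = -6.3″

1° of latitude = 111.2 km, so Δφ = -193.7 / 111200 = -0.0017419° = -6.271″.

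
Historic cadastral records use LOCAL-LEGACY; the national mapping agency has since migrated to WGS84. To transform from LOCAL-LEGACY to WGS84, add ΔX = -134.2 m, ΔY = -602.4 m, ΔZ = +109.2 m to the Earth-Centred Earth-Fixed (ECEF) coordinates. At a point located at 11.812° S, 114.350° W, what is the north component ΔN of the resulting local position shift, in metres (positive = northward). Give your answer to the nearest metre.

ΔN = 231 m

At φ = -11.812°, λ = -114.350°: sin φ = -0.204701, cos φ = 0.978825, sin λ = -0.911044, cos λ = -0.412310.
ΔN = −sin φ cos λ·ΔX − sin φ sin λ·ΔY + cos φ·ΔZ = −(-0.204701)(-0.412310)(-134.2) − (-0.204701)(-0.911044)(-602.4) + (0.978825)(109.2) = 230.56 m.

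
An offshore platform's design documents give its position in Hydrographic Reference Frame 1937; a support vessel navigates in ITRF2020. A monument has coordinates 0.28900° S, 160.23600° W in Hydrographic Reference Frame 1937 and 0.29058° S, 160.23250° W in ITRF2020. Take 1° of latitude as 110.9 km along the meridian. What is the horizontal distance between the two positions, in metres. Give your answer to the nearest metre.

426 m

Δφ = -0.29058° − -0.28900° = -0.00158°; Δλ = -160.23250° − -160.23600° = +0.00350°.
ΔN = Δφ × 110900 = -175.2 m; ΔE = Δλ × 110900 × cos(-0.28900°) = +0.00350 × 110900 × 0.999987 = 388.1 m.
Distance = √(ΔE² + ΔN²) = √(388.1² + (-175.2)²) = 425.9 m.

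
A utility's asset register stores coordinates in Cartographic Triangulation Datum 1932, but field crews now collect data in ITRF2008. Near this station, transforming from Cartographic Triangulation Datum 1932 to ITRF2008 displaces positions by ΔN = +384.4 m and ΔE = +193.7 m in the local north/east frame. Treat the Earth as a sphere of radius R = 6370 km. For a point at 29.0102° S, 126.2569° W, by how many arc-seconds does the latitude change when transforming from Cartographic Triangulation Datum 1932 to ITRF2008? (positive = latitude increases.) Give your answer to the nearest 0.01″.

On a sphere of radius R, 1 rad of latitude = R, so Δφ = ΔN / R = 384.4 / 6370000 = 6.0345e-05 rad = 12.447″.

Δφ = 12.45″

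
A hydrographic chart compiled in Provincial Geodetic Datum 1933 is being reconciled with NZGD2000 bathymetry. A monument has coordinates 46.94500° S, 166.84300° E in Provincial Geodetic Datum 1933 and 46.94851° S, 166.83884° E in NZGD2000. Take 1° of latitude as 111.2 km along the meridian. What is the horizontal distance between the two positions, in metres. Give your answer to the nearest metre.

Δφ = -46.94851° − -46.94500° = -0.00351°; Δλ = 166.83884° − 166.84300° = -0.00416°.
ΔN = Δφ × 111200 = -390.3 m; ΔE = Δλ × 111200 × cos(-46.94500°) = -0.00416 × 111200 × 0.682700 = -315.8 m.
Distance = √(ΔE² + ΔN²) = √((-315.8)² + (-390.3)²) = 502.1 m.

502 m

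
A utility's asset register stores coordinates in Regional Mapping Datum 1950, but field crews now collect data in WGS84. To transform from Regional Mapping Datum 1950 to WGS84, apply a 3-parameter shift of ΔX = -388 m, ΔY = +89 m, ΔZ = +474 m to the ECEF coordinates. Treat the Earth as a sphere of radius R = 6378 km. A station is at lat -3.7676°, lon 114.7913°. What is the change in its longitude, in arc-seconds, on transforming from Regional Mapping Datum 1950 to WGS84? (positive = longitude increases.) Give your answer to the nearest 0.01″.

sin φ = -0.065710, cos φ = 0.997839, sin λ = 0.907841, cos λ = -0.419314.
East component: ΔE = −sin λ·ΔX + cos λ·ΔY = −(0.907841)(-388) + (-0.419314)(89) = 314.92 m.
1° of latitude spans πR/180 = 111317 m; at latitude φ, 1° of longitude spans that × cos φ = 111076.5 m, so Δλ = 314.92 / 111076.5 × 3600 = 10.207″.

Δλ = 10.21″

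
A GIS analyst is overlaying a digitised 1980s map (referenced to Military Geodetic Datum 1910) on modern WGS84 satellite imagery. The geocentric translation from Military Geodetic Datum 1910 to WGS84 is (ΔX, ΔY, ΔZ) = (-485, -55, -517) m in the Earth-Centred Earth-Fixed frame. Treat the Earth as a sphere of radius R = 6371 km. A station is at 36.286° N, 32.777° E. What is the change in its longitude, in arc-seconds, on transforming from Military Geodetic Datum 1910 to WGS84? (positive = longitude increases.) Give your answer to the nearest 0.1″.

Δλ = 8.7″

sin φ = 0.591816, cos φ = 0.806073, sin λ = 0.541371, cos λ = 0.840784.
East component: ΔE = −sin λ·ΔX + cos λ·ΔY = −(0.541371)(-485) + (0.840784)(-55) = 216.32 m.
1° of latitude spans πR/180 = 111195 m; at latitude φ, 1° of longitude spans that × cos φ = 89631.2 m, so Δλ = 216.32 / 89631.2 × 3600 = 8.688″.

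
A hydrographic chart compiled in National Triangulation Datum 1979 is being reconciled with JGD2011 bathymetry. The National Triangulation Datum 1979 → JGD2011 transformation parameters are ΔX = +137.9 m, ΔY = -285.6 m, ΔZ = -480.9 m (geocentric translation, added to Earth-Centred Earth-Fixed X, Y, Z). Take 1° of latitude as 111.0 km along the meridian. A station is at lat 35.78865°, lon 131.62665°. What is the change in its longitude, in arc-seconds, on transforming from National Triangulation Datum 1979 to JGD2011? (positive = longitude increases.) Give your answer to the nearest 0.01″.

Δλ = 3.46″

sin φ = 0.584797, cos φ = 0.811180, sin λ = 0.747489, cos λ = -0.664274.
East component: ΔE = −sin λ·ΔX + cos λ·ΔY = −(0.747489)(137.9) + (-0.664274)(-285.6) = 86.64 m.
1° of latitude spans 111000 m; at latitude φ, 1° of longitude spans that × cos φ = 90040.9 m, so Δλ = 86.64 / 90040.9 × 3600 = 3.464″.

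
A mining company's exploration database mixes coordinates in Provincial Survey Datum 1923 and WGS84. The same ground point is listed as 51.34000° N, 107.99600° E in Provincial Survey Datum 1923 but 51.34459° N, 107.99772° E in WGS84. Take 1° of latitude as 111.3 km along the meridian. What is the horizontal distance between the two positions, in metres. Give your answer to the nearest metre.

525 m

Δφ = 51.34459° − 51.34000° = +0.00459°; Δλ = 107.99772° − 107.99600° = +0.00172°.
ΔN = Δφ × 111300 = 510.9 m; ΔE = Δλ × 111300 × cos(51.34000°) = +0.00172 × 111300 × 0.624698 = 119.6 m.
Distance = √(ΔE² + ΔN²) = √(119.6² + 510.9²) = 524.7 m.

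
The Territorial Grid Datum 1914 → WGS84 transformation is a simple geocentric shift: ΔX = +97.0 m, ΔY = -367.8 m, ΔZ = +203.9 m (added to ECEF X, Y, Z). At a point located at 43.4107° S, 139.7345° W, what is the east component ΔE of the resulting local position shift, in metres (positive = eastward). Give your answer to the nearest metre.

ΔE = 343 m

At φ = -43.4107°, λ = -139.7345°: sin φ = -0.687223, cos φ = 0.726446, sin λ = -0.646330, cos λ = -0.763058.
ΔE = −sin λ·ΔX + cos λ·ΔY = −(-0.646330)·(97.0) + (-0.763058)·(-367.8) = 343.35 m.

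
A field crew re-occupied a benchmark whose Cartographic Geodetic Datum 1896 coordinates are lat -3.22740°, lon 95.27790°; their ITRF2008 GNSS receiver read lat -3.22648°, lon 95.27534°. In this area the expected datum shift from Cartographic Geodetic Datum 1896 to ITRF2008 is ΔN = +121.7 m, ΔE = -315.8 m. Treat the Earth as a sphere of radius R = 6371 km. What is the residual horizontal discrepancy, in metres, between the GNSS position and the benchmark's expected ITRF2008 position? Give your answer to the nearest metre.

Observed coordinate differences: Δφ = +0.00092°, Δλ = -0.00256°.
Converting to metres (1° lat = 111195 m, cos φ = 0.998414): observed ΔN = 102.3 m, observed ΔE = -284.2 m.
Subtracting the expected shift leaves a residual of 102.3 − (121.7) = -19.4 m north and -284.2 − (-315.8) = 31.6 m east.
Residual distance = √((-19.4)² + 31.6²) = 37.1 m.

37 m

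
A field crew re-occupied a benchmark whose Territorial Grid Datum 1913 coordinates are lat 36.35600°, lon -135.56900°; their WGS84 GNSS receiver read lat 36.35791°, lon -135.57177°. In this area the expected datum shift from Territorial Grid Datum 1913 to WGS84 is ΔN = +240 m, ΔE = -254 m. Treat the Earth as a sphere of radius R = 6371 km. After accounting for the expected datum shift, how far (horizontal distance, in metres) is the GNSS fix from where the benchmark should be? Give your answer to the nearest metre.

28 m

Observed coordinate differences: Δφ = +0.00191°, Δλ = -0.00277°.
Converting to metres (1° lat = 111195 m, cos φ = 0.805349): observed ΔN = 212.4 m, observed ΔE = -248.1 m.
Subtracting the expected shift leaves a residual of 212.4 − (240) = -27.6 m north and -248.1 − (-254) = 5.9 m east.
Residual distance = √((-27.6)² + 5.9²) = 28.3 m.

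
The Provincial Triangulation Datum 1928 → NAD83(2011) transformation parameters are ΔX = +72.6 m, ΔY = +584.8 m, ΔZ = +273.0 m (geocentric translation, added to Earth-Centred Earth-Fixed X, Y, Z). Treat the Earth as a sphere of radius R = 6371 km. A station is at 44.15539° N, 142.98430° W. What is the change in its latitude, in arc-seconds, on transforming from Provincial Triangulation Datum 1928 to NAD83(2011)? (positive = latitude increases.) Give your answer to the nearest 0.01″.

sin φ = 0.696607, cos φ = 0.717453, sin λ = -0.602034, cos λ = -0.798471.
North component: ΔN = −sin φ cos λ·ΔX − sin φ sin λ·ΔY + cos φ·ΔZ = −(0.696607)(-0.798471)(72.6) − (0.696607)(-0.602034)(584.8) + (0.717453)(273.0) = 481.50 m.
1° of latitude spans πR/180 = 111195 m, so Δφ = 481.50 / 111195 × 3600 = 15.589″.

Δφ = 15.59″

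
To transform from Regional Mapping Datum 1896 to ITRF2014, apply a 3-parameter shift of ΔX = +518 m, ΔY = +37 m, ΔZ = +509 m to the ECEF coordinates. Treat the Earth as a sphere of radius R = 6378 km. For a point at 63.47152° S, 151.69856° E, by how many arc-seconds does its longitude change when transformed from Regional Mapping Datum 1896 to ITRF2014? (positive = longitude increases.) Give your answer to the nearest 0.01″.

Δλ = -20.14″

sin φ = -0.894712, cos φ = 0.446643, sin λ = 0.474110, cos λ = -0.880465.
East component: ΔE = −sin λ·ΔX + cos λ·ΔY = −(0.474110)(518) + (-0.880465)(37) = -278.17 m.
1° of latitude spans πR/180 = 111317 m; at latitude φ, 1° of longitude spans that × cos φ = 49719.0 m, so Δλ = -278.17 / 49719.0 × 3600 = -20.141″.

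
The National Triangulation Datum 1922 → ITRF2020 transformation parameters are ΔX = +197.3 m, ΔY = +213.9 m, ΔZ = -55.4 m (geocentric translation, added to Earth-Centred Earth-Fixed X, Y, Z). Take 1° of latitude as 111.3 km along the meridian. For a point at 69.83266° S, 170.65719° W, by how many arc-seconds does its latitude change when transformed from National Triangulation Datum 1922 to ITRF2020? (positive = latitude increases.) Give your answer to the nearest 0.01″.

Δφ = -7.58″

sin φ = -0.938690, cos φ = 0.344763, sin λ = -0.162341, cos λ = -0.986735.
North component: ΔN = −sin φ cos λ·ΔX − sin φ sin λ·ΔY + cos φ·ΔZ = −(-0.938690)(-0.986735)(197.3) − (-0.938690)(-0.162341)(213.9) + (0.344763)(-55.4) = -234.44 m.
1° of latitude spans 111300 m, so Δφ = -234.44 / 111300 × 3600 = -7.583″.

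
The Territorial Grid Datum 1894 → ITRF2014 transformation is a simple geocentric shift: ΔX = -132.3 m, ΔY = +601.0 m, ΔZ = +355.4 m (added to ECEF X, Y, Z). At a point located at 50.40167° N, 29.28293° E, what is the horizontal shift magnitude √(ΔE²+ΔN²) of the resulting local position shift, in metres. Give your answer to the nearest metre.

At φ = 50.40167°, λ = 29.28293°: sin φ = 0.770532, cos φ = 0.637402, sin λ = 0.489123, cos λ = 0.872215.
ΔE = −sin λ·ΔX + cos λ·ΔY = −(0.489123)·(-132.3) + (0.872215)·(601.0) = 588.91 m.
ΔN = −sin φ cos λ·ΔX − sin φ sin λ·ΔY + cos φ·ΔZ = −(0.770532)(0.872215)(-132.3) − (0.770532)(0.489123)(601.0) + (0.637402)(355.4) = 88.94 m.
Horizontal magnitude = √(ΔE² + ΔN²) = √(588.91² + 88.94²) = 595.59 m.

596 m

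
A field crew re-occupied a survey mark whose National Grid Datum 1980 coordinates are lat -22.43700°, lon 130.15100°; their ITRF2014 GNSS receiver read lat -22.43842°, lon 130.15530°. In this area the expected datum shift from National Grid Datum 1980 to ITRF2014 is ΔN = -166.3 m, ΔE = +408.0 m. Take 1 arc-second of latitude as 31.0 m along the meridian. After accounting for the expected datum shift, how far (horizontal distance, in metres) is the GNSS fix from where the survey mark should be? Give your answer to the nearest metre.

Observed coordinate differences: Δφ = -0.00142°, Δλ = +0.00430°.
Converting to metres (1° lat = 111600 m, cos φ = 0.924300): observed ΔN = -158.5 m, observed ΔE = 443.6 m.
Subtracting the expected shift leaves a residual of -158.5 − (-166.3) = 7.8 m north and 443.6 − (408.0) = 35.6 m east.
Residual distance = √(7.8² + 35.6²) = 36.4 m.

36 m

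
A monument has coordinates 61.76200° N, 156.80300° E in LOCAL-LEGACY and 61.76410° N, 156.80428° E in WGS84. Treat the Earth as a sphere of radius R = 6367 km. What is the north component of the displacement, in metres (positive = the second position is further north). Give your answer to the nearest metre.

Δφ = 61.76410° − 61.76200° = +0.00210°; Δλ = 156.80428° − 156.80300° = +0.00128°.
1° along a meridian = πR/180 = 111125 m.
ΔN = Δφ × 111125 = 233.4 m; ΔE = Δλ × 111125 × cos(61.76200°) = +0.00128 × 111125 × 0.473135 = 67.3 m.

ΔN = 233 m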